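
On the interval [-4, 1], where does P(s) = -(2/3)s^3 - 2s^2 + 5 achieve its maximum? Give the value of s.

Differentiating, P'(s) = -2s^2 - 4s; which vanishes at s = -2 and s = 0.
Candidates: P(-4) = 47/3, P(-2) = 7/3, P(0) = 5, P(1) = 7/3.
Hence the absolute maximum is 47/3 at s = -4.

-4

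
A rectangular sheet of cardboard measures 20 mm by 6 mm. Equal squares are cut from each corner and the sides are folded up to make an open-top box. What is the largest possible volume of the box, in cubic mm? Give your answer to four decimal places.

With cut size x, the volume is V(x) = x(20 − 2x)(6 − 2x) for 0 < x < 3.
V'(x) = 12x^2 − 104x + 120. Setting V'(x) = 0 gives x ≈ 1.3706 (the root in (0, 3)).
V''(x) = 24x − 104 is negative there, so this is the maximum; V ≈ 77.0866.

77.0866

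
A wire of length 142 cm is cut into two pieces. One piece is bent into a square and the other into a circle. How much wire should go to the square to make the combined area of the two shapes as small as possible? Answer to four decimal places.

Let x be the length used for the square. Square side x/4; circle radius (142−x)/(2π).
A(x) = (x/4)² + π·((142−x)/(2π))² = x²/16 + (142−x)²/(4π) for 0 ≤ x ≤ 142. A'(x) = x/8 − (142−x)/(2π) = 0 gives x = 4·142/(π+4) ≈ 79.5341.
A'' = 1/8 + 1/(2π) > 0, so this gives the minimum combined area; x ≈ 79.5341 cm to the square.

79.5341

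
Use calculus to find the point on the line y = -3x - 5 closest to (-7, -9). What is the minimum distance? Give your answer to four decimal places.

Minimize D(x)^2 = (x + 7)^2 + (-3x + 4)^2.
d/dx[D^2] = 2(x + 7) + 2·(-3)·(-3x + 4) = 0 ⇒ x = 1/2.
Then y = -13/2 and the distance is √(125/2) ≈ 7.9057.

7.9057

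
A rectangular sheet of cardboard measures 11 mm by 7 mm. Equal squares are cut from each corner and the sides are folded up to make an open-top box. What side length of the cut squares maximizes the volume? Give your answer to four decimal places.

With cut size x, the volume is V(x) = x(11 − 2x)(7 − 2x) for 0 < x < 3.5.
V'(x) = 12x^2 − 72x + 77. Setting V'(x) = 0 gives x ≈ 1.3927 (the root in (0, 3.5)).
V''(x) = 24x − 72 is negative there, so this is the maximum; V ≈ 48.2170.

1.3927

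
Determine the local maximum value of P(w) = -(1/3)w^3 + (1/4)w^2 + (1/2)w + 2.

29/12

P'(w) = -w^2 + (1/2)w + 1/2. Setting P'(w) = 0 gives w ∈ {-1/2, 1}.
Second-derivative test with P''(w) = -2w + 1/2: P''(-1/2) = 3/2 > 0 ⇒ local minimum; P''(1) = -3/2 < 0 ⇒ local maximum.
Thus P has its local maximum at w = 1, with value 29/12.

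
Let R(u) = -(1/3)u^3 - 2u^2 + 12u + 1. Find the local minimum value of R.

R'(u) = -u^2 - 4u + 12. Setting R'(u) = 0 gives u ∈ {-6, 2}.
R''(u) = -2u - 4. R''(-6) = 8 > 0 ⇒ local minimum; R''(2) = -8 < 0 ⇒ local maximum.
So the local minimum value is R(-6) = -71.

-71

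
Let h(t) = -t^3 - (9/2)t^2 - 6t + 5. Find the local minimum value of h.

Critical points: h'(t) = -3t^2 - 9t - 6 vanishes at t = -2, -1.
Second-derivative test with h''(t) = -6t - 9: h''(-2) = 3 > 0 ⇒ local minimum; h''(-1) = -3 < 0 ⇒ local maximum.
The local minimum is h(-2) = 7.

7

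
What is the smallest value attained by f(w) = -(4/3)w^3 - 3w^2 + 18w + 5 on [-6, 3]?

Differentiating, f'(w) = -4w^2 - 6w + 18; which vanishes at w = -3 and w = 3/2.
Candidates: f(-6) = 77,  f(-3) = -40,  f(3/2) = 83/4,  f(3) = -4.
So the minimum is f(-3) = -40.

-40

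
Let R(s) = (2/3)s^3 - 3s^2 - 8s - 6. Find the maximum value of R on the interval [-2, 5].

The derivative is 2s^2 - 6s - 8, which vanishes at s = -1 and s = 4.
Candidates: R(-2) = -22/3; R(-1) = -5/3; R(4) = -130/3; R(5) = -113/3.
The maximum over the interval is -5/3, attained at s = -1.

-5/3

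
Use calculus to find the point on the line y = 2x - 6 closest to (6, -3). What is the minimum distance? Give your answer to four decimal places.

Minimize D(x)^2 = (x - 6)^2 + (2x - 3)^2.
d/dx[D^2] = 2(x - 6) + 2·2·(2x - 3) = 0 ⇒ x = 12/5.
Then y = -6/5 and the distance is √(81/5) ≈ 4.0249.

4.0249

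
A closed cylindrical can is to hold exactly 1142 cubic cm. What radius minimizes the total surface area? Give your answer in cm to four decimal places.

5.6645

With radius r and height h, πr²h = 1142 so h = 1142/(πr²), and S(r) = 2πr² + 2πrh = 2πr² + 2·1142/r.
S'(r) = 4πr − 2·1142/r² = 0 ⇒ r³ = 1142/(2π), so r ≈ 5.6645 and h = 2r ≈ 11.3290.
S''(r) = 4π + 4·1142/r³ > 0, so this is the minimum; S ≈ 604.8188.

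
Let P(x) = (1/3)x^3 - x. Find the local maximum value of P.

Critical points: P'(x) = x^2 - 1 vanishes at x = -1, 1.
Second-derivative test with P''(x) = 2x: P''(-1) = -2 < 0 ⇒ local maximum; P''(1) = 2 > 0 ⇒ local minimum.
The local maximum is P(-1) = 2/3.

2/3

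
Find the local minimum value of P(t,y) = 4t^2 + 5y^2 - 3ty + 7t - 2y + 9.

∂P/∂t = 8t - 3y + 7 = 0 and ∂P/∂y = -3t + 10y - 2 = 0, so (t, y) = (-64/71, -5/71).
The Hessian has P_{tt} = 8, P_{yy} = 10, P_{ty} = -3, giving D = 71 > 0 with P_{tt} > 0, so the point is a local minimum.
P(-64/71, -5/71) = 420/71.

420/71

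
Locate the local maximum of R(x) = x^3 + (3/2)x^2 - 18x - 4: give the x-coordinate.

-3

R'(x) = 3x^2 + 3x - 18. Setting R'(x) = 0 gives x ∈ {-3, 2}.
Since R''(x) = 6x + 3, we get R''(-3) = -15 < 0 ⇒ local maximum; R''(2) = 15 > 0 ⇒ local minimum.
Thus R has its local maximum at x = -3, with value 73/2.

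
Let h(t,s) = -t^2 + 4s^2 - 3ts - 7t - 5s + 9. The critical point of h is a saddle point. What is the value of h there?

501/25

∂h/∂t = -2t - 3s - 7 = 0 and ∂h/∂s = -3t + 8s - 5 = 0, so (t, s) = (-71/25, -11/25).
The Hessian has h_{tt} = -2, h_{ss} = 8, h_{ts} = -3, giving D = -25 < 0, so the point is a saddle point.
h(-71/25, -11/25) = 501/25.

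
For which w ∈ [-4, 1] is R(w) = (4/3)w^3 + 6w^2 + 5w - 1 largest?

1

R'(w) = 4w^2 + 12w + 5, which vanishes at w = -5/2 and w = -1/2.
Candidates: R(-4) = -31/3, R(-5/2) = 19/6, R(-1/2) = -13/6, R(1) = 34/3.
The maximum over the interval is 34/3, attained at w = 1.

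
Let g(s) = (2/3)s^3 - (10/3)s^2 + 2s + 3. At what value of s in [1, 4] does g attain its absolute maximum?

1

g'(s) = 2s^2 - (20/3)s + 2, whose only zero in [1, 4] is s = 3.
Evaluating at the critical points and endpoints: g(1) = 7/3,  g(3) = -3,  g(4) = 1/3.
Hence the absolute maximum is 7/3 at s = 1.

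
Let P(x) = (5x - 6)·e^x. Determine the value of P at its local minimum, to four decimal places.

-6.1070

By the product rule, P'(x) = (5x - 1)·e^x. Since e^x > 0, the only critical point is x = 1/5.
P''(1/5) has the same sign as 5 > 0, so this is a local minimum.
P(1/5) = (-5)·e^(1/5) ≈ -6.1070.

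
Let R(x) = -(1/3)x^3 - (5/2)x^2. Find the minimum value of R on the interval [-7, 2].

Differentiating, R'(x) = -x^2 - 5x; which vanishes at x = -5 and x = 0.
Candidates: R(-7) = -49/6, R(-5) = -125/6, R(0) = 0, R(2) = -38/3.
The minimum over the interval is -125/6, attained at x = -5.

-125/6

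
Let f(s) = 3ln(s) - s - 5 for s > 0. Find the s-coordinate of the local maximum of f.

f'(s) = 3/s − 1 = 0 gives s = 3.
f''(s) = -3/s², which is negative for s > 0, so this is a local maximum.
f(3) = 3·ln(3) - 3 - 5 ≈ -4.7042.

3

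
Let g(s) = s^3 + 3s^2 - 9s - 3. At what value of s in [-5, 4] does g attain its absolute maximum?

4

Differentiating, g'(s) = 3s^2 + 6s - 9; which vanishes at s = -3 and s = 1.
Compare values at every candidate in [-5, 4]: g(-5) = -8; g(-3) = 24; g(1) = -8; g(4) = 73.
Hence the absolute maximum is 73 at s = 4.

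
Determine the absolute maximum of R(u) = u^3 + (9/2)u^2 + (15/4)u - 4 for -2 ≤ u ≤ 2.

The derivative is 3u^2 + 9u + 15/4, whose only zero in [-2, 2] is u = -1/2.
Compare values at every candidate in [-2, 2]: R(-2) = -3/2,  R(-1/2) = -39/8,  R(2) = 59/2.
The maximum over the interval is 59/2, attained at u = 2.

59/2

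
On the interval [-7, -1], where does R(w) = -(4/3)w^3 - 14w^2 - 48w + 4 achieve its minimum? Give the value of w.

-1

The derivative is -4w^2 - 28w - 48, which vanishes at w = -4 and w = -3.
Compare values at every candidate in [-7, -1]: R(-7) = 334/3,  R(-4) = 172/3,  R(-3) = 58,  R(-1) = 118/3.
So the minimum is R(-1) = 118/3.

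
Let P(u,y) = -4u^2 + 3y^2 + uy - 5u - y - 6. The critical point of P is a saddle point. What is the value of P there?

∂P/∂u = -8u + y - 5 = 0 and ∂P/∂y = u + 6y - 1 = 0, so (u, y) = (-29/49, 13/49).
The Hessian has P_{uu} = -8, P_{yy} = 6, P_{uy} = 1, giving D = -49 < 0, so the point is a saddle point.
P(-29/49, 13/49) = -228/49.

-228/49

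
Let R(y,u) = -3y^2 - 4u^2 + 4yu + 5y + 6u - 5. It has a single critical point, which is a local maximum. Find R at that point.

∂R/∂y = -6y + 4u + 5 = 0 and ∂R/∂u = 4y - 8u + 6 = 0, so (y, u) = (2, 7/4).
The Hessian has R_{yy} = -6, R_{uu} = -8, R_{yu} = 4, giving D = 32 > 0 with R_{yy} < 0, so the point is a local maximum.
R(2, 7/4) = 21/4.

21/4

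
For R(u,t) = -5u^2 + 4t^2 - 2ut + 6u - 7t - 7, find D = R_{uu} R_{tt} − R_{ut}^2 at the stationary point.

∂R/∂u = -10u - 2t + 6 = 0 and ∂R/∂t = -2u + 8t - 7 = 0, so (u, t) = (17/42, 41/42).
The Hessian has R_{uu} = -10, R_{tt} = 8, R_{ut} = -2, giving D = -84 < 0, so the point is a saddle point.
D = (-10)·(8) − (-2)^2 = -84.

-84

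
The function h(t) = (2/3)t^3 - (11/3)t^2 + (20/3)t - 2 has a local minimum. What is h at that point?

2

Critical points: h'(t) = 2t^2 - (22/3)t + 20/3 vanishes at t = 5/3, 2.
Second-derivative test with h''(t) = 4t - 22/3: h''(5/3) = -2/3 < 0 ⇒ local maximum; h''(2) = 2/3 > 0 ⇒ local minimum.
The local minimum is h(2) = 2.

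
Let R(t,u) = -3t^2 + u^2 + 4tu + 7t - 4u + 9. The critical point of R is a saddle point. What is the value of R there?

365/28

∂R/∂t = -6t + 4u + 7 = 0 and ∂R/∂u = 4t + 2u - 4 = 0, so (t, u) = (15/14, -1/7).
The Hessian has R_{tt} = -6, R_{uu} = 2, R_{tu} = 4, giving D = -28 < 0, so the point is a saddle point.
R(15/14, -1/7) = 365/28.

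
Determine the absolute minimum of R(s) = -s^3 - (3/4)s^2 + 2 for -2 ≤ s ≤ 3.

-127/4

Differentiating, R'(s) = -3s^2 - (3/2)s; which vanishes at s = -1/2 and s = 0.
Evaluating at the critical points and endpoints: R(-2) = 7; R(-1/2) = 31/16; R(0) = 2; R(3) = -127/4.
Hence the absolute minimum is -127/4 at s = 3.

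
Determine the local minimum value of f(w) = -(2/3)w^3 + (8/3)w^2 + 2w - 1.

f'(w) = -2w^2 + (16/3)w + 2. Setting f'(w) = 0 gives w ∈ {-1/3, 3}.
Second-derivative test with f''(w) = -4w + 16/3: f''(-1/3) = 20/3 > 0 ⇒ local minimum; f''(3) = -20/3 < 0 ⇒ local maximum.
Thus f has its local minimum at w = -1/3, with value -109/81.

-109/81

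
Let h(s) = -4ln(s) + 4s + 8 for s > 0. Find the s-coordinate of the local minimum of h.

h'(s) = -4/s + 4 = 0 gives s = 1.
h''(s) = 4/s², which is positive for s > 0, so this is a local minimum.
h(1) = -4·ln(1) + 4 + 8 ≈ 12.0000.

1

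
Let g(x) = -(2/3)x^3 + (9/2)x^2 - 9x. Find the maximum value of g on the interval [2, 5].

-9/2

g'(x) = -2x^2 + 9x - 9, whose only zero in [2, 5] is x = 3.
Compare values at every candidate in [2, 5]: g(2) = -16/3,  g(3) = -9/2,  g(5) = -95/6.
The maximum over the interval is -9/2, attained at x = 3.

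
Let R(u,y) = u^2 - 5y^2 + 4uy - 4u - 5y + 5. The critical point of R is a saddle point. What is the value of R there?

∂R/∂u = 2u + 4y - 4 = 0 and ∂R/∂y = 4u - 10y - 5 = 0, so (u, y) = (5/3, 1/6).
The Hessian has R_{uu} = 2, R_{yy} = -10, R_{uy} = 4, giving D = -36 < 0, so the point is a saddle point.
R(5/3, 1/6) = 5/4.

5/4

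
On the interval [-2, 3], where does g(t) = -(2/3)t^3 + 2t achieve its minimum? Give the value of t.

g'(t) = -2t^2 + 2, which vanishes at t = -1 and t = 1.
Evaluating at the critical points and endpoints: g(-2) = 4/3; g(-1) = -4/3; g(1) = 4/3; g(3) = -12.
So the minimum is g(3) = -12.

3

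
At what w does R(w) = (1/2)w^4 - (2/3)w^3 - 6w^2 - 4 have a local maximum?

0

R'(w) = 2w^3 - 2w^2 - 12w. Setting R'(w) = 0 gives w ∈ {-2, 0, 3}.
R''(w) = 6w^2 - 4w - 12. R''(-2) = 20 > 0 ⇒ local minimum; R''(0) = -12 < 0 ⇒ local maximum; R''(3) = 30 > 0 ⇒ local minimum.
The local maximum is R(0) = -4.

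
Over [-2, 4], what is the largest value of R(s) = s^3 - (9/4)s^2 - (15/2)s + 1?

The derivative is 3s^2 - (9/2)s - 15/2, which vanishes at s = -1 and s = 5/2.
Compare values at every candidate in [-2, 4]: R(-2) = -1, R(-1) = 21/4, R(5/2) = -259/16, R(4) = -1.
The maximum over the interval is 21/4, attained at s = -1.

21/4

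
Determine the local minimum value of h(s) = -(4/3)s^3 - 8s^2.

h'(s) = -4s^2 - 16s = 0 at s = -4, 0.
h''(s) = -8s - 16. h''(-4) = 16 > 0 ⇒ local minimum; h''(0) = -16 < 0 ⇒ local maximum.
Thus h has its local minimum at s = -4, with value -128/3.

-128/3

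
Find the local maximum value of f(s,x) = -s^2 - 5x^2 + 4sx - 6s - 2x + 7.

∂f/∂s = -2s + 4x - 6 = 0 and ∂f/∂x = 4s - 10x - 2 = 0, so (s, x) = (-17, -7).
The Hessian has f_{ss} = -2, f_{xx} = -10, f_{sx} = 4, giving D = 4 > 0 with f_{ss} < 0, so the point is a local maximum.
f(-17, -7) = 65.

65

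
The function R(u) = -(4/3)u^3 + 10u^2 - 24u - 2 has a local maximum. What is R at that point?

-20

R'(u) = -4u^2 + 20u - 24. Setting R'(u) = 0 gives u ∈ {2, 3}.
Second-derivative test with R''(u) = -8u + 20: R''(2) = 4 > 0 ⇒ local minimum; R''(3) = -4 < 0 ⇒ local maximum.
Thus R has its local maximum at u = 3, with value -20.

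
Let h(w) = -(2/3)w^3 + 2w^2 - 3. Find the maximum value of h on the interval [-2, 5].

31/3

h'(w) = -2w^2 + 4w, which vanishes at w = 0 and w = 2.
Compare values at every candidate in [-2, 5]: h(-2) = 31/3, h(0) = -3, h(2) = -1/3, h(5) = -109/3.
Hence the absolute maximum is 31/3 at w = -2.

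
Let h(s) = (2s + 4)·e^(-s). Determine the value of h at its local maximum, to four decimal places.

5.4366

By the product rule, h'(s) = (-2s - 2)·e^(-s). Since e^(-s) > 0, the only critical point is s = -1.
h''(-1) has the same sign as -2 < 0, so this is a local maximum.
h(-1) = (2)·e^(1) ≈ 5.4366.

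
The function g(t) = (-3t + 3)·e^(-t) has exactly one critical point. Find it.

2

g'(t) = (-3)·e^(-t) + (-3t + 3)·(-1)·e^(-t) = (3t - 6)·e^(-t). Since e^(-t) > 0, the only critical point is t = 2.
g''(2) has the same sign as 3 > 0, so this is a local minimum.
g(2) = (-3)·e^(-2) ≈ -0.4060.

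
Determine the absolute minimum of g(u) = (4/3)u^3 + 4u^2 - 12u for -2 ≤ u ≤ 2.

g'(u) = 4u^2 + 8u - 12, whose only zero in [-2, 2] is u = 1.
Evaluating at the critical points and endpoints: g(-2) = 88/3,  g(1) = -20/3,  g(2) = 8/3.
The minimum over the interval is -20/3, attained at u = 1.

-20/3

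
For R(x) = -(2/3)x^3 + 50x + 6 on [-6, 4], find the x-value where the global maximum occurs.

The derivative is -2x^2 + 50, whose only zero in [-6, 4] is x = -5.
Evaluating at the critical points and endpoints: R(-6) = -150,  R(-5) = -482/3,  R(4) = 490/3.
The maximum over the interval is 490/3, attained at x = 4.

4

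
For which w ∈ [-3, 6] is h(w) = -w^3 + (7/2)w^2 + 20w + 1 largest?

4

h'(w) = -3w^2 + 7w + 20, which vanishes at w = -5/3 and w = 4.
Candidates: h(-3) = -1/2, h(-5/3) = -971/54, h(4) = 73, h(6) = 31.
So the maximum is h(4) = 73.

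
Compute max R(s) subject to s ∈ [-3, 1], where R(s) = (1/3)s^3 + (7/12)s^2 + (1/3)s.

R'(s) = s^2 + (7/6)s + 1/3, which vanishes at s = -2/3 and s = -1/2.
Evaluating at the critical points and endpoints: R(-3) = -19/4,  R(-2/3) = -5/81,  R(-1/2) = -1/16,  R(1) = 5/4.
So the maximum is R(1) = 5/4.

5/4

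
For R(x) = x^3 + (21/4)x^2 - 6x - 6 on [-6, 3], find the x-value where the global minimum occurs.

1/2

Differentiating, R'(x) = 3x^2 + (21/2)x - 6; which vanishes at x = -4 and x = 1/2.
Compare values at every candidate in [-6, 3]: R(-6) = 3,  R(-4) = 38,  R(1/2) = -121/16,  R(3) = 201/4.
Hence the absolute minimum is -121/16 at x = 1/2.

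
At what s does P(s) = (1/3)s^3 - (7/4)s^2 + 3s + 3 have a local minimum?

P'(s) = s^2 - (7/2)s + 3. Setting P'(s) = 0 gives s ∈ {3/2, 2}.
Second-derivative test with P''(s) = 2s - 7/2: P''(3/2) = -1/2 < 0 ⇒ local maximum; P''(2) = 1/2 > 0 ⇒ local minimum.
Thus P has its local minimum at s = 2, with value 14/3.

2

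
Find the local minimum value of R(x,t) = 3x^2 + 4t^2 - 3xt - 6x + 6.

∂R/∂x = 6x - 3t - 6 = 0 and ∂R/∂t = -3x + 8t = 0, so (x, t) = (16/13, 6/13).
The Hessian has R_{xx} = 6, R_{tt} = 8, R_{xt} = -3, giving D = 39 > 0 with R_{xx} > 0, so the point is a local minimum.
R(16/13, 6/13) = 30/13.

30/13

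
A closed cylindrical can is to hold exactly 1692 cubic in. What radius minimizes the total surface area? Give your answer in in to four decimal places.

6.4576

With radius r and height h, πr²h = 1692 so h = 1692/(πr²), and S(r) = 2πr² + 2πrh = 2πr² + 2·1692/r.
S'(r) = 4πr − 2·1692/r² = 0 ⇒ r³ = 1692/(2π), so r ≈ 6.4576 and h = 2r ≈ 12.9153.
S''(r) = 4π + 4·1692/r³ > 0, so this is the minimum; S ≈ 786.0463.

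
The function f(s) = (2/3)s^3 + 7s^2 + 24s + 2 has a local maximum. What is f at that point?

f'(s) = 2s^2 + 14s + 24 = 0 at s = -4, -3.
Second-derivative test with f''(s) = 4s + 14: f''(-4) = -2 < 0 ⇒ local maximum; f''(-3) = 2 > 0 ⇒ local minimum.
The local maximum is f(-4) = -74/3.

-74/3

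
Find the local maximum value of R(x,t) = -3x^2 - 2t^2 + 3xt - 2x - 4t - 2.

∂R/∂x = -6x + 3t - 2 = 0 and ∂R/∂t = 3x - 4t - 4 = 0, so (x, t) = (-4/3, -2).
The Hessian has R_{xx} = -6, R_{tt} = -4, R_{xt} = 3, giving D = 15 > 0 with R_{xx} < 0, so the point is a local maximum.
R(-4/3, -2) = 10/3.

10/3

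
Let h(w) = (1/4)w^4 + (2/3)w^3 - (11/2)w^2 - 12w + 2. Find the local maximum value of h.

h'(w) = w^3 + 2w^2 - 11w - 12. Setting h'(w) = 0 gives w ∈ {-4, -1, 3}.
Second-derivative test with h''(w) = 3w^2 + 4w - 11: h''(-4) = 21 > 0 ⇒ local minimum; h''(-1) = -12 < 0 ⇒ local maximum; h''(3) = 28 > 0 ⇒ local minimum.
Thus h has its local maximum at w = -1, with value 97/12.

97/12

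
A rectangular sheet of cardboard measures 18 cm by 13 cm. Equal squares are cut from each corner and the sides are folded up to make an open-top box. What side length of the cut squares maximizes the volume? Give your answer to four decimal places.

2.4844

With cut size x, the volume is V(x) = x(18 − 2x)(13 − 2x) for 0 < x < 6.5.
V'(x) = 12x^2 − 124x + 234. Setting V'(x) = 0 gives x ≈ 2.4844 (the root in (0, 6.5)).
V''(x) = 24x − 124 is negative there, so this is the maximum; V ≈ 260.0078.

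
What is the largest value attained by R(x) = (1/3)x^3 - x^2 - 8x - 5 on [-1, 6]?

5/3

R'(x) = x^2 - 2x - 8, whose only zero in [-1, 6] is x = 4.
Candidates: R(-1) = 5/3; R(4) = -95/3; R(6) = -17.
The maximum over the interval is 5/3, attained at x = -1.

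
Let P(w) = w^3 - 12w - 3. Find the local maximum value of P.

13

Critical points: P'(w) = 3w^2 - 12 vanishes at w = -2, 2.
Since P''(w) = 6w, we get P''(-2) = -12 < 0 ⇒ local maximum; P''(2) = 12 > 0 ⇒ local minimum.
So the local maximum value is P(-2) = 13.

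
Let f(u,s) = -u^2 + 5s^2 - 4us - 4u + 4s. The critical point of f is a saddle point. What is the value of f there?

0

∂f/∂u = -2u - 4s - 4 = 0 and ∂f/∂s = -4u + 10s + 4 = 0, so (u, s) = (-2/3, -2/3).
The Hessian has f_{uu} = -2, f_{ss} = 10, f_{us} = -4, giving D = -36 < 0, so the point is a saddle point.
f(-2/3, -2/3) = 0.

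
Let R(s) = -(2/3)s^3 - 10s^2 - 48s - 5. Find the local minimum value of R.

R'(s) = -2s^2 - 20s - 48 = 0 at s = -6, -4.
R''(s) = -4s - 20. R''(-6) = 4 > 0 ⇒ local minimum; R''(-4) = -4 < 0 ⇒ local maximum.
The local minimum is R(-6) = 67.

67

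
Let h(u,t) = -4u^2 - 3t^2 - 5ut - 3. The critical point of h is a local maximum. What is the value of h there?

-3

∂h/∂u = -8u - 5t = 0 and ∂h/∂t = -5u - 6t = 0, so (u, t) = (0, 0).
The Hessian has h_{uu} = -8, h_{tt} = -6, h_{ut} = -5, giving D = 23 > 0 with h_{uu} < 0, so the point is a local maximum.
h(0, 0) = -3.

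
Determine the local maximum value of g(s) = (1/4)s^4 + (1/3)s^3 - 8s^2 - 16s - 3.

59/12

Critical points: g'(s) = s^3 + s^2 - 16s - 16 vanishes at s = -4, -1, 4.
g''(s) = 3s^2 + 2s - 16. g''(-4) = 24 > 0 ⇒ local minimum; g''(-1) = -15 < 0 ⇒ local maximum; g''(4) = 40 > 0 ⇒ local minimum.
Thus g has its local maximum at s = -1, with value 59/12.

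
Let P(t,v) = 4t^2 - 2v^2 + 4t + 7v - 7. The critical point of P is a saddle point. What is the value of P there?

∂P/∂t = 8t + 4 = 0 and ∂P/∂v = -4v + 7 = 0, so (t, v) = (-1/2, 7/4).
The Hessian has P_{tt} = 8, P_{vv} = -4, P_{tv} = 0, giving D = -32 < 0, so the point is a saddle point.
P(-1/2, 7/4) = -15/8.

-15/8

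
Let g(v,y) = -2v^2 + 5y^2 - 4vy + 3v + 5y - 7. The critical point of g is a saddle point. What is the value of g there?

-337/56

∂g/∂v = -4v - 4y + 3 = 0 and ∂g/∂y = -4v + 10y + 5 = 0, so (v, y) = (25/28, -1/7).
The Hessian has g_{vv} = -4, g_{yy} = 10, g_{vy} = -4, giving D = -56 < 0, so the point is a saddle point.
g(25/28, -1/7) = -337/56.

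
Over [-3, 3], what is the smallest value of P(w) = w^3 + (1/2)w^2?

-45/2

Differentiating, P'(w) = 3w^2 + w; which vanishes at w = -1/3 and w = 0.
Compare values at every candidate in [-3, 3]: P(-3) = -45/2,  P(-1/3) = 1/54,  P(0) = 0,  P(3) = 63/2.
So the minimum is P(-3) = -45/2.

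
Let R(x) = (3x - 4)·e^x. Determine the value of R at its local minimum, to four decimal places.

-4.1868

Differentiating with the product rule gives R'(x) = (3x - 1)·e^x. Since e^x > 0, the only critical point is x = 1/3.
R''(1/3) has the same sign as 3 > 0, so this is a local minimum.
R(1/3) = (-3)·e^(1/3) ≈ -4.1868.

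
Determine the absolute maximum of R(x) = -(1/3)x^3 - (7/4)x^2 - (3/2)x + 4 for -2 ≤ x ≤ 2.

R'(x) = -x^2 - (7/2)x - 3/2, whose only zero in [-2, 2] is x = -1/2.
Evaluating at the critical points and endpoints: R(-2) = 8/3, R(-1/2) = 209/48, R(2) = -26/3.
The maximum over the interval is 209/48, attained at x = -1/2.

209/48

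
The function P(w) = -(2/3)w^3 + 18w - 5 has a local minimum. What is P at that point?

P'(w) = -2w^2 + 18. Setting P'(w) = 0 gives w ∈ {-3, 3}.
P''(w) = -4w. P''(-3) = 12 > 0 ⇒ local minimum; P''(3) = -12 < 0 ⇒ local maximum.
So the local minimum value is P(-3) = -41.

-41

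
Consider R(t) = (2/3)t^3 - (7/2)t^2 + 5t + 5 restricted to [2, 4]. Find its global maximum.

R'(t) = 2t^2 - 7t + 5, whose only zero in [2, 4] is t = 5/2.
Evaluating at the critical points and endpoints: R(2) = 19/3, R(5/2) = 145/24, R(4) = 35/3.
So the maximum is R(4) = 35/3.

35/3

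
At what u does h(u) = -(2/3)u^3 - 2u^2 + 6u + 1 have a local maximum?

h'(u) = -2u^2 - 4u + 6 = 0 at u = -3, 1.
Second-derivative test with h''(u) = -4u - 4: h''(-3) = 8 > 0 ⇒ local minimum; h''(1) = -8 < 0 ⇒ local maximum.
Thus h has its local maximum at u = 1, with value 13/3.

1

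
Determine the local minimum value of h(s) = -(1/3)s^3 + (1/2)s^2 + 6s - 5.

h'(s) = -s^2 + s + 6. Setting h'(s) = 0 gives s ∈ {-2, 3}.
Second-derivative test with h''(s) = -2s + 1: h''(-2) = 5 > 0 ⇒ local minimum; h''(3) = -5 < 0 ⇒ local maximum.
So the local minimum value is h(-2) = -37/3.

-37/3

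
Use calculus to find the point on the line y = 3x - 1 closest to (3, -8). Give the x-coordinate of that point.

-9/5

Minimize D(x)^2 = (x - 3)^2 + (3x + 7)^2.
d/dx[D^2] = 2(x - 3) + 2·3·(3x + 7) = 0 ⇒ x = -9/5.
Then y = -32/5 and the distance is √(128/5) ≈ 5.0596.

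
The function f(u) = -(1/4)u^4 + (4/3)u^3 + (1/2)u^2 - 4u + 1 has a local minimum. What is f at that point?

Critical points: f'(u) = -u^3 + 4u^2 + u - 4 vanishes at u = -1, 1, 4.
Since f''(u) = -3u^2 + 8u + 1, we get f''(-1) = -10 < 0 ⇒ local maximum; f''(1) = 6 > 0 ⇒ local minimum; f''(4) = -15 < 0 ⇒ local maximum.
The local minimum is f(1) = -17/12.

-17/12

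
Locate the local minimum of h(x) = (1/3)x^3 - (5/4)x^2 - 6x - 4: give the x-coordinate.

Critical points: h'(x) = x^2 - (5/2)x - 6 vanishes at x = -3/2, 4.
h''(x) = 2x - 5/2. h''(-3/2) = -11/2 < 0 ⇒ local maximum; h''(4) = 11/2 > 0 ⇒ local minimum.
Thus h has its local minimum at x = 4, with value -80/3.

4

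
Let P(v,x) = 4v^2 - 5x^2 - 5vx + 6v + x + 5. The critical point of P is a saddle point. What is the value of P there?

379/105

∂P/∂v = 8v - 5x + 6 = 0 and ∂P/∂x = -5v - 10x + 1 = 0, so (v, x) = (-11/21, 38/105).
The Hessian has P_{vv} = 8, P_{xx} = -10, P_{vx} = -5, giving D = -105 < 0, so the point is a saddle point.
P(-11/21, 38/105) = 379/105.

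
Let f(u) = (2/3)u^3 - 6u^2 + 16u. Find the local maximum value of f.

f'(u) = 2u^2 - 12u + 16 = 0 at u = 2, 4.
Second-derivative test with f''(u) = 4u - 12: f''(2) = -4 < 0 ⇒ local maximum; f''(4) = 4 > 0 ⇒ local minimum.
Thus f has its local maximum at u = 2, with value 40/3.

40/3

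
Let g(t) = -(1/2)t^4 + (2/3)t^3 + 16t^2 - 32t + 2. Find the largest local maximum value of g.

Critical points: g'(t) = -2t^3 + 2t^2 + 32t - 32 vanishes at t = -4, 1, 4.
Second-derivative test with g''(t) = -6t^2 + 4t + 32: g''(-4) = -80 < 0 ⇒ local maximum; g''(1) = 30 > 0 ⇒ local minimum; g''(4) = -48 < 0 ⇒ local maximum.
The largest local maximum is g(-4) = 646/3.

646/3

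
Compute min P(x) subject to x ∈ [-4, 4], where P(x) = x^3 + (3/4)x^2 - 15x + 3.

The derivative is 3x^2 + (3/2)x - 15, which vanishes at x = -5/2 and x = 2.
Compare values at every candidate in [-4, 4]: P(-4) = 11; P(-5/2) = 473/16; P(2) = -16; P(4) = 19.
The minimum over the interval is -16, attained at x = 2.

-16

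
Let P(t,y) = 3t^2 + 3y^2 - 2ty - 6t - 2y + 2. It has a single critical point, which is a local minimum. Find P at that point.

-5/2

∂P/∂t = 6t - 2y - 6 = 0 and ∂P/∂y = -2t + 6y - 2 = 0, so (t, y) = (5/4, 3/4).
The Hessian has P_{tt} = 6, P_{yy} = 6, P_{ty} = -2, giving D = 32 > 0 with P_{tt} > 0, so the point is a local minimum.
P(5/4, 3/4) = -5/2.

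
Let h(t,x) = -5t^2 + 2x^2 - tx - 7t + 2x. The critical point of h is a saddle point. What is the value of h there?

∂h/∂t = -10t - x - 7 = 0 and ∂h/∂x = -t + 4x + 2 = 0, so (t, x) = (-26/41, -27/41).
The Hessian has h_{tt} = -10, h_{xx} = 4, h_{tx} = -1, giving D = -41 < 0, so the point is a saddle point.
h(-26/41, -27/41) = 64/41.

64/41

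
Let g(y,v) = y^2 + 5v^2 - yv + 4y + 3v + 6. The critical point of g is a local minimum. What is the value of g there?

∂g/∂y = 2y - v + 4 = 0 and ∂g/∂v = -y + 10v + 3 = 0, so (y, v) = (-43/19, -10/19).
The Hessian has g_{yy} = 2, g_{vv} = 10, g_{yv} = -1, giving D = 19 > 0 with g_{yy} > 0, so the point is a local minimum.
g(-43/19, -10/19) = 13/19.

13/19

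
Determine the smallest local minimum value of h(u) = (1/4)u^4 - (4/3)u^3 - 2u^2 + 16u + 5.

Critical points: h'(u) = u^3 - 4u^2 - 4u + 16 vanishes at u = -2, 2, 4.
h''(u) = 3u^2 - 8u - 4. h''(-2) = 24 > 0 ⇒ local minimum; h''(2) = -8 < 0 ⇒ local maximum; h''(4) = 12 > 0 ⇒ local minimum.
Thus h has its smallest local minimum at u = -2, with value -61/3.

-61/3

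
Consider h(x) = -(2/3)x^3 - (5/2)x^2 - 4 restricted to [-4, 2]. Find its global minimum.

The derivative is -2x^2 - 5x, which vanishes at x = -5/2 and x = 0.
Evaluating at the critical points and endpoints: h(-4) = -4/3,  h(-5/2) = -221/24,  h(0) = -4,  h(2) = -58/3.
Hence the absolute minimum is -58/3 at x = 2.

-58/3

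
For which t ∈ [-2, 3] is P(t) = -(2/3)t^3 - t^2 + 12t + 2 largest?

P'(t) = -2t^2 - 2t + 12, whose only zero in [-2, 3] is t = 2.
Candidates: P(-2) = -62/3, P(2) = 50/3, P(3) = 11.
The maximum over the interval is 50/3, attained at t = 2.

2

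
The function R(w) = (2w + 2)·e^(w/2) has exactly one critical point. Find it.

By the product rule, R'(w) = (w + 3)·e^(w/2). Since e^(w/2) > 0, the only critical point is w = -3.
R''(-3) has the same sign as 1 > 0, so this is a local minimum.
R(-3) = (-4)·e^(-3/2) ≈ -0.8925.

-3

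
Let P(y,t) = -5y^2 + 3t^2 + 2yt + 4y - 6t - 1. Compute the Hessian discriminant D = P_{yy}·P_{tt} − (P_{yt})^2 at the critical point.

∂P/∂y = -10y + 2t + 4 = 0 and ∂P/∂t = 2y + 6t - 6 = 0, so (y, t) = (9/16, 13/16).
The Hessian has P_{yy} = -10, P_{tt} = 6, P_{yt} = 2, giving D = -64 < 0, so the point is a saddle point.
D = (-10)·(6) − (2)^2 = -64.

-64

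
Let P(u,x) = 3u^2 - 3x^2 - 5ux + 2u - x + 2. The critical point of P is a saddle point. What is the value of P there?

∂P/∂u = 6u - 5x + 2 = 0 and ∂P/∂x = -5u - 6x - 1 = 0, so (u, x) = (-17/61, 4/61).
The Hessian has P_{uu} = 6, P_{xx} = -6, P_{ux} = -5, giving D = -61 < 0, so the point is a saddle point.
P(-17/61, 4/61) = 103/61.

103/61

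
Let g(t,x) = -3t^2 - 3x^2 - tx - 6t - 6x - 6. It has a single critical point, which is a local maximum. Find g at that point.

∂g/∂t = -6t - x - 6 = 0 and ∂g/∂x = -t - 6x - 6 = 0, so (t, x) = (-6/7, -6/7).
The Hessian has g_{tt} = -6, g_{xx} = -6, g_{tx} = -1, giving D = 35 > 0 with g_{tt} < 0, so the point is a local maximum.
g(-6/7, -6/7) = -6/7.

-6/7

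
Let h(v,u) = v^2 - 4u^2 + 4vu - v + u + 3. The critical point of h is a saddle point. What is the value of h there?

97/32

∂h/∂v = 2v + 4u - 1 = 0 and ∂h/∂u = 4v - 8u + 1 = 0, so (v, u) = (1/8, 3/16).
The Hessian has h_{vv} = 2, h_{uu} = -8, h_{vu} = 4, giving D = -32 < 0, so the point is a saddle point.
h(1/8, 3/16) = 97/32.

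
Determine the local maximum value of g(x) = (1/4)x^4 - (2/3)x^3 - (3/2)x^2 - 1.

g'(x) = x^3 - 2x^2 - 3x = 0 at x = -1, 0, 3.
g''(x) = 3x^2 - 4x - 3. g''(-1) = 4 > 0 ⇒ local minimum; g''(0) = -3 < 0 ⇒ local maximum; g''(3) = 12 > 0 ⇒ local minimum.
Thus g has its local maximum at x = 0, with value -1.

-1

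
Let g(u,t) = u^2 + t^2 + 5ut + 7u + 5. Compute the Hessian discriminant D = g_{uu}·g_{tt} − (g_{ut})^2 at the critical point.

-21

∂g/∂u = 2u + 5t + 7 = 0 and ∂g/∂t = 5u + 2t = 0, so (u, t) = (2/3, -5/3).
The Hessian has g_{uu} = 2, g_{tt} = 2, g_{ut} = 5, giving D = -21 < 0, so the point is a saddle point.
D = (2)·(2) − (5)^2 = -21.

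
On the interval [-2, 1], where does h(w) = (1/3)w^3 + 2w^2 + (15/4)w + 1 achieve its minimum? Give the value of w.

The derivative is w^2 + 4w + 15/4, whose only zero in [-2, 1] is w = -3/2.
Evaluating at the critical points and endpoints: h(-2) = -7/6; h(-3/2) = -5/4; h(1) = 85/12.
So the minimum is h(-3/2) = -5/4.

-3/2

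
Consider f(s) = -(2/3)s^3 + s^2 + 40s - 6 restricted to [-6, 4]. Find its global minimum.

-322/3

The derivative is -2s^2 + 2s + 40, whose only zero in [-6, 4] is s = -4.
Compare values at every candidate in [-6, 4]: f(-6) = -66; f(-4) = -322/3; f(4) = 382/3.
So the minimum is f(-4) = -322/3.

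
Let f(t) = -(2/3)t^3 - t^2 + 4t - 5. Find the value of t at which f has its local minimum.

f'(t) = -2t^2 - 2t + 4 = 0 at t = -2, 1.
f''(t) = -4t - 2. f''(-2) = 6 > 0 ⇒ local minimum; f''(1) = -6 < 0 ⇒ local maximum.
So the local minimum value is f(-2) = -35/3.

-2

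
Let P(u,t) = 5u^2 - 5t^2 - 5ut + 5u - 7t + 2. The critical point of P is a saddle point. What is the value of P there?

39/25

∂P/∂u = 10u - 5t + 5 = 0 and ∂P/∂t = -5u - 10t - 7 = 0, so (u, t) = (-17/25, -9/25).
The Hessian has P_{uu} = 10, P_{tt} = -10, P_{ut} = -5, giving D = -125 < 0, so the point is a saddle point.
P(-17/25, -9/25) = 39/25.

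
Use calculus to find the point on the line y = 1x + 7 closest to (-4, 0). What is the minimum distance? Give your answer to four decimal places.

Minimize D(x)^2 = (x + 4)^2 + (x + 7)^2.
d/dx[D^2] = 2(x + 4) + 2·1·(x + 7) = 0 ⇒ x = -11/2.
Then y = 3/2 and the distance is √(9/2) ≈ 2.1213.

2.1213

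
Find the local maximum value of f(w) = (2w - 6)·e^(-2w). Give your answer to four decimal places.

f'(w) = 2·e^(-2w) + (2w - 6)·(-2)·e^(-2w) = (-4w + 14)·e^(-2w). Since e^(-2w) > 0, the only critical point is w = 7/2.
f''(7/2) has the same sign as -4 < 0, so this is a local maximum.
f(7/2) = (1)·e^(-7) ≈ 0.0009.

0.0009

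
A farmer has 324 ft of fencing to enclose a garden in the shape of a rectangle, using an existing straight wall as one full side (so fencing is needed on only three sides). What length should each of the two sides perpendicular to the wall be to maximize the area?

Let the sides perpendicular to the wall have length x and the parallel side y, so 2x + y = 324 and the area is A = xy = x(324 − 2x).
A'(x) = 324 − 4x = 0 gives x = 81, and A''(x) = −4 < 0 confirms a maximum.
Then y = 324 − 2·81 = 162 and A = 13122.

81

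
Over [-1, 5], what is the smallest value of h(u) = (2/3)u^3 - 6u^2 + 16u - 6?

The derivative is 2u^2 - 12u + 16, which vanishes at u = 2 and u = 4.
Compare values at every candidate in [-1, 5]: h(-1) = -86/3,  h(2) = 22/3,  h(4) = 14/3,  h(5) = 22/3.
So the minimum is h(-1) = -86/3.

-86/3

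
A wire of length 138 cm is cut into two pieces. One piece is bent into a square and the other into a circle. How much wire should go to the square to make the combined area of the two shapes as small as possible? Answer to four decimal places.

77.2937

Let x be the length used for the square. Square side x/4; circle radius (138−x)/(2π).
A(x) = (x/4)² + π·((138−x)/(2π))² = x²/16 + (138−x)²/(4π) for 0 ≤ x ≤ 138. A'(x) = x/8 − (138−x)/(2π) = 0 gives x = 4·138/(π+4) ≈ 77.2937.
A'' = 1/8 + 1/(2π) > 0, so this gives the minimum combined area; x ≈ 77.2937 cm to the square.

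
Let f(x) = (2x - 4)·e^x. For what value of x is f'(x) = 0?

1

Differentiating with the product rule gives f'(x) = (2x - 2)·e^x. Since e^x > 0, the only critical point is x = 1.
f''(1) has the same sign as 2 > 0, so this is a local minimum.
f(1) = (-2)·e^(1) ≈ -5.4366.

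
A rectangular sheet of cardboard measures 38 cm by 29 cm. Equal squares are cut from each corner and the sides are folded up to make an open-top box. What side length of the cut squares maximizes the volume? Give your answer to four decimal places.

With cut size x, the volume is V(x) = x(38 − 2x)(29 − 2x) for 0 < x < 14.5.
V'(x) = 12x^2 − 268x + 1102. Setting V'(x) = 0 gives x ≈ 5.4342 (the root in (0, 14.5)).
V''(x) = 24x − 268 is negative there, so this is the maximum; V ≈ 2673.2966.

5.4342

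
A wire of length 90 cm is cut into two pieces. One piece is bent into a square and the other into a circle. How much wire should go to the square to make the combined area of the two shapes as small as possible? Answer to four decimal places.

50.4089

Let x be the length used for the square. Square side x/4; circle radius (90−x)/(2π).
A(x) = (x/4)² + π·((90−x)/(2π))² = x²/16 + (90−x)²/(4π) for 0 ≤ x ≤ 90. A'(x) = x/8 − (90−x)/(2π) = 0 gives x = 4·90/(π+4) ≈ 50.4089.
A'' = 1/8 + 1/(2π) > 0, so this gives the minimum combined area; x ≈ 50.4089 cm to the square.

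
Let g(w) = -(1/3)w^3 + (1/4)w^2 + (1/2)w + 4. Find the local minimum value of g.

g'(w) = -w^2 + (1/2)w + 1/2 = 0 at w = -1/2, 1.
Since g''(w) = -2w + 1/2, we get g''(-1/2) = 3/2 > 0 ⇒ local minimum; g''(1) = -3/2 < 0 ⇒ local maximum.
The local minimum is g(-1/2) = 185/48.

185/48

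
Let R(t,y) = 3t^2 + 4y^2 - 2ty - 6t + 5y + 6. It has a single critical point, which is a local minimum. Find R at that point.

105/44

∂R/∂t = 6t - 2y - 6 = 0 and ∂R/∂y = -2t + 8y + 5 = 0, so (t, y) = (19/22, -9/22).
The Hessian has R_{tt} = 6, R_{yy} = 8, R_{ty} = -2, giving D = 44 > 0 with R_{tt} > 0, so the point is a local minimum.
R(19/22, -9/22) = 105/44.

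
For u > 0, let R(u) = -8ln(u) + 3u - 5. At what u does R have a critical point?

8/3

R'(u) = -8/u + 3 = 0 gives u = 8/3.
R''(u) = 8/u², which is positive for u > 0, so this is a local minimum.
R(8/3) = -8·ln(8/3) + 8 - 5 ≈ -4.8466.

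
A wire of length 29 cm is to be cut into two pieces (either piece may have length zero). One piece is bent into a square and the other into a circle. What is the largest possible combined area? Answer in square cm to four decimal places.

66.9247

Let x be the length used for the square. Square side x/4; circle radius (29−x)/(2π).
A(x) = (x/4)² + π·((29−x)/(2π))² = x²/16 + (29−x)²/(4π) for 0 ≤ x ≤ 29. A'(x) = x/8 − (29−x)/(2π) = 0 gives x = 4·29/(π+4) ≈ 16.2429.
A'' > 0, so the interior critical point is a minimum; the maximum is at an endpoint. A(0) = 66.9247 and A(29) = 52.5625, so the largest area is 66.9247.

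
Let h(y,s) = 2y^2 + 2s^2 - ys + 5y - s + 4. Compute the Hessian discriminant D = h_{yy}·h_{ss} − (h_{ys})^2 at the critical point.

∂h/∂y = 4y - s + 5 = 0 and ∂h/∂s = -y + 4s - 1 = 0, so (y, s) = (-19/15, -1/15).
The Hessian has h_{yy} = 4, h_{ss} = 4, h_{ys} = -1, giving D = 15 > 0 with h_{yy} > 0, so the point is a local minimum.
D = (4)·(4) − (-1)^2 = 15.

15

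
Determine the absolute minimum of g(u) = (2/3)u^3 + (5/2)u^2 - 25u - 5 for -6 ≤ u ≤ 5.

-995/24

The derivative is 2u^2 + 5u - 25, which vanishes at u = -5 and u = 5/2.
Candidates: g(-6) = 91,  g(-5) = 595/6,  g(5/2) = -995/24,  g(5) = 95/6.
So the minimum is g(5/2) = -995/24.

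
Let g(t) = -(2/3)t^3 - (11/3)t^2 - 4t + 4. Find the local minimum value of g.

g'(t) = -2t^2 - (22/3)t - 4. Setting g'(t) = 0 gives t ∈ {-3, -2/3}.
g''(t) = -4t - 22/3. g''(-3) = 14/3 > 0 ⇒ local minimum; g''(-2/3) = -14/3 < 0 ⇒ local maximum.
The local minimum is g(-3) = 1.

1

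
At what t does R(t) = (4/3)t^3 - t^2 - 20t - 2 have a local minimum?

5/2

Critical points: R'(t) = 4t^2 - 2t - 20 vanishes at t = -2, 5/2.
Second-derivative test with R''(t) = 8t - 2: R''(-2) = -18 < 0 ⇒ local maximum; R''(5/2) = 18 > 0 ⇒ local minimum.
So the local minimum value is R(5/2) = -449/12.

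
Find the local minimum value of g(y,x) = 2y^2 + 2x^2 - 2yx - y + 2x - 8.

∂g/∂y = 4y - 2x - 1 = 0 and ∂g/∂x = -2y + 4x + 2 = 0, so (y, x) = (0, -1/2).
The Hessian has g_{yy} = 4, g_{xx} = 4, g_{yx} = -2, giving D = 12 > 0 with g_{yy} > 0, so the point is a local minimum.
g(0, -1/2) = -17/2.

-17/2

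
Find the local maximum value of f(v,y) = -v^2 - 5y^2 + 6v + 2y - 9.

1/5

∂f/∂v = -2v + 6 = 0 and ∂f/∂y = -10y + 2 = 0, so (v, y) = (3, 1/5).
The Hessian has f_{vv} = -2, f_{yy} = -10, f_{vy} = 0, giving D = 20 > 0 with f_{vv} < 0, so the point is a local maximum.
f(3, 1/5) = 1/5.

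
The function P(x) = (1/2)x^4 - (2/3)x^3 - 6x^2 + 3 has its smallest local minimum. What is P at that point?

-57/2

P'(x) = 2x^3 - 2x^2 - 12x. Setting P'(x) = 0 gives x ∈ {-2, 0, 3}.
Since P''(x) = 6x^2 - 4x - 12, we get P''(-2) = 20 > 0 ⇒ local minimum; P''(0) = -12 < 0 ⇒ local maximum; P''(3) = 30 > 0 ⇒ local minimum.
So the smallest local minimum value is P(3) = -57/2.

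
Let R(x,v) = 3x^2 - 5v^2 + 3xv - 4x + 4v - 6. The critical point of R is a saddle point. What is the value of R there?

∂R/∂x = 6x + 3v - 4 = 0 and ∂R/∂v = 3x - 10v + 4 = 0, so (x, v) = (28/69, 12/23).
The Hessian has R_{xx} = 6, R_{vv} = -10, R_{xv} = 3, giving D = -69 < 0, so the point is a saddle point.
R(28/69, 12/23) = -398/69.

-398/69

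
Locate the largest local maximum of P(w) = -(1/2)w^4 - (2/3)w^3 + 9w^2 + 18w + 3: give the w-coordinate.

3

P'(w) = -2w^3 - 2w^2 + 18w + 18. Setting P'(w) = 0 gives w ∈ {-3, -1, 3}.
Second-derivative test with P''(w) = -6w^2 - 4w + 18: P''(-3) = -24 < 0 ⇒ local maximum; P''(-1) = 16 > 0 ⇒ local minimum; P''(3) = -48 < 0 ⇒ local maximum.
Thus P has its largest local maximum at w = 3, with value 159/2.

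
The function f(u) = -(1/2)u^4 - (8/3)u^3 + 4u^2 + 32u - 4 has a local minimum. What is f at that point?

Critical points: f'(u) = -2u^3 - 8u^2 + 8u + 32 vanishes at u = -4, -2, 2.
f''(u) = -6u^2 - 16u + 8. f''(-4) = -24 < 0 ⇒ local maximum; f''(-2) = 16 > 0 ⇒ local minimum; f''(2) = -48 < 0 ⇒ local maximum.
So the local minimum value is f(-2) = -116/3.

-116/3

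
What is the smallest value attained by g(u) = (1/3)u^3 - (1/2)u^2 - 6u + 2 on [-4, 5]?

-23/2

g'(u) = u^2 - u - 6, which vanishes at u = -2 and u = 3.
Evaluating at the critical points and endpoints: g(-4) = -10/3,  g(-2) = 28/3,  g(3) = -23/2,  g(5) = 7/6.
The minimum over the interval is -23/2, attained at u = 3.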